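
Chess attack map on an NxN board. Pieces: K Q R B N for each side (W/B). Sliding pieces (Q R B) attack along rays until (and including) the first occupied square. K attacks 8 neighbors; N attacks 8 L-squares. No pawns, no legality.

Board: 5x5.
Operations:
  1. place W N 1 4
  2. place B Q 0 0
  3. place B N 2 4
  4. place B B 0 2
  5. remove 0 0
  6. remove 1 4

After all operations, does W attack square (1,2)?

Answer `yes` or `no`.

Op 1: place WN@(1,4)
Op 2: place BQ@(0,0)
Op 3: place BN@(2,4)
Op 4: place BB@(0,2)
Op 5: remove (0,0)
Op 6: remove (1,4)
Per-piece attacks for W:
W attacks (1,2): no

Answer: no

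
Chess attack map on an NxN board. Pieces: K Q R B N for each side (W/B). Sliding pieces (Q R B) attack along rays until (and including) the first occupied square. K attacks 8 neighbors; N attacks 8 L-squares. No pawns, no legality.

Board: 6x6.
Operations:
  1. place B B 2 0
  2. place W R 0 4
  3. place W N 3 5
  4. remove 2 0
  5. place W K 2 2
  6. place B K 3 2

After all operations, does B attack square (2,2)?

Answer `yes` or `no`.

Answer: yes

Derivation:
Op 1: place BB@(2,0)
Op 2: place WR@(0,4)
Op 3: place WN@(3,5)
Op 4: remove (2,0)
Op 5: place WK@(2,2)
Op 6: place BK@(3,2)
Per-piece attacks for B:
  BK@(3,2): attacks (3,3) (3,1) (4,2) (2,2) (4,3) (4,1) (2,3) (2,1)
B attacks (2,2): yes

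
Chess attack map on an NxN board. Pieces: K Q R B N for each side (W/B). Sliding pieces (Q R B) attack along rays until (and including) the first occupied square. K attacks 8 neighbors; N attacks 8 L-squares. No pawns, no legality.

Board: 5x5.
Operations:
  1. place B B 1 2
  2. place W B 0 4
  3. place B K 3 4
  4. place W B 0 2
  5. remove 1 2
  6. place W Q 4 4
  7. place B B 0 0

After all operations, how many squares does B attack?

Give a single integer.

Answer: 7

Derivation:
Op 1: place BB@(1,2)
Op 2: place WB@(0,4)
Op 3: place BK@(3,4)
Op 4: place WB@(0,2)
Op 5: remove (1,2)
Op 6: place WQ@(4,4)
Op 7: place BB@(0,0)
Per-piece attacks for B:
  BB@(0,0): attacks (1,1) (2,2) (3,3) (4,4) [ray(1,1) blocked at (4,4)]
  BK@(3,4): attacks (3,3) (4,4) (2,4) (4,3) (2,3)
Union (7 distinct): (1,1) (2,2) (2,3) (2,4) (3,3) (4,3) (4,4)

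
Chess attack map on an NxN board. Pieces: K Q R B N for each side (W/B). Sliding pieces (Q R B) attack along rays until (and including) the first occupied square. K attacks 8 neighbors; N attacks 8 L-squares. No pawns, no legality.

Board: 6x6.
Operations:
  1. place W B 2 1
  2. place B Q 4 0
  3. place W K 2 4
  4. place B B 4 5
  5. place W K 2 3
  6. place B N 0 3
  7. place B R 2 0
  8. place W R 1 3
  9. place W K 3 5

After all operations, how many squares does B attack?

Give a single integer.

Answer: 22

Derivation:
Op 1: place WB@(2,1)
Op 2: place BQ@(4,0)
Op 3: place WK@(2,4)
Op 4: place BB@(4,5)
Op 5: place WK@(2,3)
Op 6: place BN@(0,3)
Op 7: place BR@(2,0)
Op 8: place WR@(1,3)
Op 9: place WK@(3,5)
Per-piece attacks for B:
  BN@(0,3): attacks (1,5) (2,4) (1,1) (2,2)
  BR@(2,0): attacks (2,1) (3,0) (4,0) (1,0) (0,0) [ray(0,1) blocked at (2,1); ray(1,0) blocked at (4,0)]
  BQ@(4,0): attacks (4,1) (4,2) (4,3) (4,4) (4,5) (5,0) (3,0) (2,0) (5,1) (3,1) (2,2) (1,3) [ray(0,1) blocked at (4,5); ray(-1,0) blocked at (2,0); ray(-1,1) blocked at (1,3)]
  BB@(4,5): attacks (5,4) (3,4) (2,3) [ray(-1,-1) blocked at (2,3)]
Union (22 distinct): (0,0) (1,0) (1,1) (1,3) (1,5) (2,0) (2,1) (2,2) (2,3) (2,4) (3,0) (3,1) (3,4) (4,0) (4,1) (4,2) (4,3) (4,4) (4,5) (5,0) (5,1) (5,4)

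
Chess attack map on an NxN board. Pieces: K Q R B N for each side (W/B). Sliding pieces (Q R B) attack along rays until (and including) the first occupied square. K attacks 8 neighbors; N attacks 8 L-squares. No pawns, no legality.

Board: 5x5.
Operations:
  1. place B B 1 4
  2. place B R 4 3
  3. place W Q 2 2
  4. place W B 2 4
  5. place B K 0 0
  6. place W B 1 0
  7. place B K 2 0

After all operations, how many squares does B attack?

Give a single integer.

Op 1: place BB@(1,4)
Op 2: place BR@(4,3)
Op 3: place WQ@(2,2)
Op 4: place WB@(2,4)
Op 5: place BK@(0,0)
Op 6: place WB@(1,0)
Op 7: place BK@(2,0)
Per-piece attacks for B:
  BK@(0,0): attacks (0,1) (1,0) (1,1)
  BB@(1,4): attacks (2,3) (3,2) (4,1) (0,3)
  BK@(2,0): attacks (2,1) (3,0) (1,0) (3,1) (1,1)
  BR@(4,3): attacks (4,4) (4,2) (4,1) (4,0) (3,3) (2,3) (1,3) (0,3)
Union (15 distinct): (0,1) (0,3) (1,0) (1,1) (1,3) (2,1) (2,3) (3,0) (3,1) (3,2) (3,3) (4,0) (4,1) (4,2) (4,4)

Answer: 15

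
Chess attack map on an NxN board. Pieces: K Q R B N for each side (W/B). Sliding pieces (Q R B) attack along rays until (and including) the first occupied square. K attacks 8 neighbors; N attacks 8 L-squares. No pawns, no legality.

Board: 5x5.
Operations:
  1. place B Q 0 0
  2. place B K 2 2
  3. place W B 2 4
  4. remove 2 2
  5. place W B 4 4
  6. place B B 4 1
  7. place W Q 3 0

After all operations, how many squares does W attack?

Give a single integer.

Answer: 17

Derivation:
Op 1: place BQ@(0,0)
Op 2: place BK@(2,2)
Op 3: place WB@(2,4)
Op 4: remove (2,2)
Op 5: place WB@(4,4)
Op 6: place BB@(4,1)
Op 7: place WQ@(3,0)
Per-piece attacks for W:
  WB@(2,4): attacks (3,3) (4,2) (1,3) (0,2)
  WQ@(3,0): attacks (3,1) (3,2) (3,3) (3,4) (4,0) (2,0) (1,0) (0,0) (4,1) (2,1) (1,2) (0,3) [ray(-1,0) blocked at (0,0); ray(1,1) blocked at (4,1)]
  WB@(4,4): attacks (3,3) (2,2) (1,1) (0,0) [ray(-1,-1) blocked at (0,0)]
Union (17 distinct): (0,0) (0,2) (0,3) (1,0) (1,1) (1,2) (1,3) (2,0) (2,1) (2,2) (3,1) (3,2) (3,3) (3,4) (4,0) (4,1) (4,2)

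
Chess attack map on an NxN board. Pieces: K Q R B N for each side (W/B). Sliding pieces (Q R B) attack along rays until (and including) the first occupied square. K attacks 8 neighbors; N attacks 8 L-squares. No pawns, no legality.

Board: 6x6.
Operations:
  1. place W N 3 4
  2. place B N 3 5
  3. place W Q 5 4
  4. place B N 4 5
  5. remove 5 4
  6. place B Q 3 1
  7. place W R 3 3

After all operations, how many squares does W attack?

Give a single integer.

Answer: 12

Derivation:
Op 1: place WN@(3,4)
Op 2: place BN@(3,5)
Op 3: place WQ@(5,4)
Op 4: place BN@(4,5)
Op 5: remove (5,4)
Op 6: place BQ@(3,1)
Op 7: place WR@(3,3)
Per-piece attacks for W:
  WR@(3,3): attacks (3,4) (3,2) (3,1) (4,3) (5,3) (2,3) (1,3) (0,3) [ray(0,1) blocked at (3,4); ray(0,-1) blocked at (3,1)]
  WN@(3,4): attacks (5,5) (1,5) (4,2) (5,3) (2,2) (1,3)
Union (12 distinct): (0,3) (1,3) (1,5) (2,2) (2,3) (3,1) (3,2) (3,4) (4,2) (4,3) (5,3) (5,5)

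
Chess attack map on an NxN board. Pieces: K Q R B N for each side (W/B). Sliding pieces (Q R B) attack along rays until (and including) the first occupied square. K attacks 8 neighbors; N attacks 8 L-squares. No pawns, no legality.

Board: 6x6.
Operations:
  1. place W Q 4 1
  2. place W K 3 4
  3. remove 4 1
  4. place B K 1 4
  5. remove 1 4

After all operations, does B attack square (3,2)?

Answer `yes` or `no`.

Answer: no

Derivation:
Op 1: place WQ@(4,1)
Op 2: place WK@(3,4)
Op 3: remove (4,1)
Op 4: place BK@(1,4)
Op 5: remove (1,4)
Per-piece attacks for B:
B attacks (3,2): no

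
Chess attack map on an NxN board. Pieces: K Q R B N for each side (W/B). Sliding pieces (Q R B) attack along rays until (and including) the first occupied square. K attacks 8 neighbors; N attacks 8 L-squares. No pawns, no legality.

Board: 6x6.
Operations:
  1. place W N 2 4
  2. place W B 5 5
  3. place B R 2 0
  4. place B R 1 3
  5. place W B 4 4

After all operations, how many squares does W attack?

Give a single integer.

Answer: 14

Derivation:
Op 1: place WN@(2,4)
Op 2: place WB@(5,5)
Op 3: place BR@(2,0)
Op 4: place BR@(1,3)
Op 5: place WB@(4,4)
Per-piece attacks for W:
  WN@(2,4): attacks (4,5) (0,5) (3,2) (4,3) (1,2) (0,3)
  WB@(4,4): attacks (5,5) (5,3) (3,5) (3,3) (2,2) (1,1) (0,0) [ray(1,1) blocked at (5,5)]
  WB@(5,5): attacks (4,4) [ray(-1,-1) blocked at (4,4)]
Union (14 distinct): (0,0) (0,3) (0,5) (1,1) (1,2) (2,2) (3,2) (3,3) (3,5) (4,3) (4,4) (4,5) (5,3) (5,5)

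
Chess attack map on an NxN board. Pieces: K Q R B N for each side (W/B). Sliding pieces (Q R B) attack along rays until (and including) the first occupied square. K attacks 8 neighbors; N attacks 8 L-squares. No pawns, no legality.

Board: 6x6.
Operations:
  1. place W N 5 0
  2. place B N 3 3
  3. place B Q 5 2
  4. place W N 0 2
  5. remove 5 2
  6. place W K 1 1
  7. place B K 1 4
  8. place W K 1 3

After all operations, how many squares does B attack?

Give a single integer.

Answer: 15

Derivation:
Op 1: place WN@(5,0)
Op 2: place BN@(3,3)
Op 3: place BQ@(5,2)
Op 4: place WN@(0,2)
Op 5: remove (5,2)
Op 6: place WK@(1,1)
Op 7: place BK@(1,4)
Op 8: place WK@(1,3)
Per-piece attacks for B:
  BK@(1,4): attacks (1,5) (1,3) (2,4) (0,4) (2,5) (2,3) (0,5) (0,3)
  BN@(3,3): attacks (4,5) (5,4) (2,5) (1,4) (4,1) (5,2) (2,1) (1,2)
Union (15 distinct): (0,3) (0,4) (0,5) (1,2) (1,3) (1,4) (1,5) (2,1) (2,3) (2,4) (2,5) (4,1) (4,5) (5,2) (5,4)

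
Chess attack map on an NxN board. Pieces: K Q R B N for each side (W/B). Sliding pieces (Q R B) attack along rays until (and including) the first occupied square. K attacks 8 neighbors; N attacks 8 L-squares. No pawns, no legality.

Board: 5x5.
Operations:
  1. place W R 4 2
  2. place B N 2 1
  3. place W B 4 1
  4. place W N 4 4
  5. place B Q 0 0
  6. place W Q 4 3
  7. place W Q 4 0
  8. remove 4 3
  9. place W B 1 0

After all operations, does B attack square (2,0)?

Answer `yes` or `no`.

Op 1: place WR@(4,2)
Op 2: place BN@(2,1)
Op 3: place WB@(4,1)
Op 4: place WN@(4,4)
Op 5: place BQ@(0,0)
Op 6: place WQ@(4,3)
Op 7: place WQ@(4,0)
Op 8: remove (4,3)
Op 9: place WB@(1,0)
Per-piece attacks for B:
  BQ@(0,0): attacks (0,1) (0,2) (0,3) (0,4) (1,0) (1,1) (2,2) (3,3) (4,4) [ray(1,0) blocked at (1,0); ray(1,1) blocked at (4,4)]
  BN@(2,1): attacks (3,3) (4,2) (1,3) (0,2) (4,0) (0,0)
B attacks (2,0): no

Answer: no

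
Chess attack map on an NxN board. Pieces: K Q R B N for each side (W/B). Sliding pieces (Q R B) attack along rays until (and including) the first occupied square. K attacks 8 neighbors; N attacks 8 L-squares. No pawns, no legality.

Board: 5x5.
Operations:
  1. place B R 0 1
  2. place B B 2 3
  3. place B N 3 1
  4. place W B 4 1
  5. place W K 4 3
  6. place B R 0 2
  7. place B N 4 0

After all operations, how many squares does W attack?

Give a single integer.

Op 1: place BR@(0,1)
Op 2: place BB@(2,3)
Op 3: place BN@(3,1)
Op 4: place WB@(4,1)
Op 5: place WK@(4,3)
Op 6: place BR@(0,2)
Op 7: place BN@(4,0)
Per-piece attacks for W:
  WB@(4,1): attacks (3,2) (2,3) (3,0) [ray(-1,1) blocked at (2,3)]
  WK@(4,3): attacks (4,4) (4,2) (3,3) (3,4) (3,2)
Union (7 distinct): (2,3) (3,0) (3,2) (3,3) (3,4) (4,2) (4,4)

Answer: 7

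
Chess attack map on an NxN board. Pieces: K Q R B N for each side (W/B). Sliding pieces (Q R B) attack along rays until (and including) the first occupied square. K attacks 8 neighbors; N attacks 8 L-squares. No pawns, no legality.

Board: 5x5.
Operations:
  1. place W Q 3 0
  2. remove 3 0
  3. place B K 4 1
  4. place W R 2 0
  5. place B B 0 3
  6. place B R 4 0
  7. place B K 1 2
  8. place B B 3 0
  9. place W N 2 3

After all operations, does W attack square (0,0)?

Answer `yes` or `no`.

Op 1: place WQ@(3,0)
Op 2: remove (3,0)
Op 3: place BK@(4,1)
Op 4: place WR@(2,0)
Op 5: place BB@(0,3)
Op 6: place BR@(4,0)
Op 7: place BK@(1,2)
Op 8: place BB@(3,0)
Op 9: place WN@(2,3)
Per-piece attacks for W:
  WR@(2,0): attacks (2,1) (2,2) (2,3) (3,0) (1,0) (0,0) [ray(0,1) blocked at (2,3); ray(1,0) blocked at (3,0)]
  WN@(2,3): attacks (4,4) (0,4) (3,1) (4,2) (1,1) (0,2)
W attacks (0,0): yes

Answer: yes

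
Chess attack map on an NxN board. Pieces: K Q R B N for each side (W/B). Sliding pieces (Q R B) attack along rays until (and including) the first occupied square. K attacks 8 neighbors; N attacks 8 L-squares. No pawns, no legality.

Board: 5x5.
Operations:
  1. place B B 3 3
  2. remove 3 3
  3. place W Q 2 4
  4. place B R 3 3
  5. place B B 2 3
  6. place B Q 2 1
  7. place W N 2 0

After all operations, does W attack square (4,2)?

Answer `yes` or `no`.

Answer: no

Derivation:
Op 1: place BB@(3,3)
Op 2: remove (3,3)
Op 3: place WQ@(2,4)
Op 4: place BR@(3,3)
Op 5: place BB@(2,3)
Op 6: place BQ@(2,1)
Op 7: place WN@(2,0)
Per-piece attacks for W:
  WN@(2,0): attacks (3,2) (4,1) (1,2) (0,1)
  WQ@(2,4): attacks (2,3) (3,4) (4,4) (1,4) (0,4) (3,3) (1,3) (0,2) [ray(0,-1) blocked at (2,3); ray(1,-1) blocked at (3,3)]
W attacks (4,2): no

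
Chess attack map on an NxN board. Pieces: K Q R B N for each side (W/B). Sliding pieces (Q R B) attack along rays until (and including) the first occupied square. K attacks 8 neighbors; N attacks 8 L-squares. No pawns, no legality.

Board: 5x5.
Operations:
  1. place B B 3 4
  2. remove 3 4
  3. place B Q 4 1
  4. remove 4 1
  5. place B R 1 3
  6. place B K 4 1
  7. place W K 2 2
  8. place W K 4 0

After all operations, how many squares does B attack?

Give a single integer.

Answer: 13

Derivation:
Op 1: place BB@(3,4)
Op 2: remove (3,4)
Op 3: place BQ@(4,1)
Op 4: remove (4,1)
Op 5: place BR@(1,3)
Op 6: place BK@(4,1)
Op 7: place WK@(2,2)
Op 8: place WK@(4,0)
Per-piece attacks for B:
  BR@(1,3): attacks (1,4) (1,2) (1,1) (1,0) (2,3) (3,3) (4,3) (0,3)
  BK@(4,1): attacks (4,2) (4,0) (3,1) (3,2) (3,0)
Union (13 distinct): (0,3) (1,0) (1,1) (1,2) (1,4) (2,3) (3,0) (3,1) (3,2) (3,3) (4,0) (4,2) (4,3)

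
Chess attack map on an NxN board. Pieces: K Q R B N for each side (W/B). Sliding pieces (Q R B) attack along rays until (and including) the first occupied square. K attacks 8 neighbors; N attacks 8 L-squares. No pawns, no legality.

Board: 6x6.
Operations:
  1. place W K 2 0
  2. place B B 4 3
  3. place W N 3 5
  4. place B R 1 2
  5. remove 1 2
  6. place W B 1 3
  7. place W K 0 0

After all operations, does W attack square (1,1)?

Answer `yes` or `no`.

Answer: yes

Derivation:
Op 1: place WK@(2,0)
Op 2: place BB@(4,3)
Op 3: place WN@(3,5)
Op 4: place BR@(1,2)
Op 5: remove (1,2)
Op 6: place WB@(1,3)
Op 7: place WK@(0,0)
Per-piece attacks for W:
  WK@(0,0): attacks (0,1) (1,0) (1,1)
  WB@(1,3): attacks (2,4) (3,5) (2,2) (3,1) (4,0) (0,4) (0,2) [ray(1,1) blocked at (3,5)]
  WK@(2,0): attacks (2,1) (3,0) (1,0) (3,1) (1,1)
  WN@(3,5): attacks (4,3) (5,4) (2,3) (1,4)
W attacks (1,1): yes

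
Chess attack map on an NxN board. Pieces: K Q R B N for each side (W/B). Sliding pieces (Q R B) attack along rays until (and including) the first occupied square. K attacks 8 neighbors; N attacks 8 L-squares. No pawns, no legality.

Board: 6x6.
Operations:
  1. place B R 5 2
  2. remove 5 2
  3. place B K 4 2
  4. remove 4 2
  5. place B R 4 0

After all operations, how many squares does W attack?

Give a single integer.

Op 1: place BR@(5,2)
Op 2: remove (5,2)
Op 3: place BK@(4,2)
Op 4: remove (4,2)
Op 5: place BR@(4,0)
Per-piece attacks for W:
Union (0 distinct): (none)

Answer: 0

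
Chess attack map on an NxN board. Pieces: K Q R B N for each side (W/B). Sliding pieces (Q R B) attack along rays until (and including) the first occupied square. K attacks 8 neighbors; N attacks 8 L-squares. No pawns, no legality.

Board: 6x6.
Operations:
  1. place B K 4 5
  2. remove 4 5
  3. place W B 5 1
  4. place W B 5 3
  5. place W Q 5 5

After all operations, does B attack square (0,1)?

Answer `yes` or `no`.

Answer: no

Derivation:
Op 1: place BK@(4,5)
Op 2: remove (4,5)
Op 3: place WB@(5,1)
Op 4: place WB@(5,3)
Op 5: place WQ@(5,5)
Per-piece attacks for B:
B attacks (0,1): no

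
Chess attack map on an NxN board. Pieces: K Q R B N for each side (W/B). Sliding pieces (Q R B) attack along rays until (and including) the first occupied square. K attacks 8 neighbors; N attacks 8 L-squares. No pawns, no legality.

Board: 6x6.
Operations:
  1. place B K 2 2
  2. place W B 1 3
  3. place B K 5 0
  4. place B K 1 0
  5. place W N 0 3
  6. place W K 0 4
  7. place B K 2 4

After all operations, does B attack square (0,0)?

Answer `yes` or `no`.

Op 1: place BK@(2,2)
Op 2: place WB@(1,3)
Op 3: place BK@(5,0)
Op 4: place BK@(1,0)
Op 5: place WN@(0,3)
Op 6: place WK@(0,4)
Op 7: place BK@(2,4)
Per-piece attacks for B:
  BK@(1,0): attacks (1,1) (2,0) (0,0) (2,1) (0,1)
  BK@(2,2): attacks (2,3) (2,1) (3,2) (1,2) (3,3) (3,1) (1,3) (1,1)
  BK@(2,4): attacks (2,5) (2,3) (3,4) (1,4) (3,5) (3,3) (1,5) (1,3)
  BK@(5,0): attacks (5,1) (4,0) (4,1)
B attacks (0,0): yes

Answer: yes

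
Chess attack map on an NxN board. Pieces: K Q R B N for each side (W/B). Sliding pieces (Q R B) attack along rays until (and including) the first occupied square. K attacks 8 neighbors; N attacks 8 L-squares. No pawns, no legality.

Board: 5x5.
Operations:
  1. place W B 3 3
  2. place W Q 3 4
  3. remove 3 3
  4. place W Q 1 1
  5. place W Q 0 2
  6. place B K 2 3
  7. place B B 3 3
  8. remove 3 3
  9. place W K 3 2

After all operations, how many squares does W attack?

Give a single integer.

Answer: 22

Derivation:
Op 1: place WB@(3,3)
Op 2: place WQ@(3,4)
Op 3: remove (3,3)
Op 4: place WQ@(1,1)
Op 5: place WQ@(0,2)
Op 6: place BK@(2,3)
Op 7: place BB@(3,3)
Op 8: remove (3,3)
Op 9: place WK@(3,2)
Per-piece attacks for W:
  WQ@(0,2): attacks (0,3) (0,4) (0,1) (0,0) (1,2) (2,2) (3,2) (1,3) (2,4) (1,1) [ray(1,0) blocked at (3,2); ray(1,-1) blocked at (1,1)]
  WQ@(1,1): attacks (1,2) (1,3) (1,4) (1,0) (2,1) (3,1) (4,1) (0,1) (2,2) (3,3) (4,4) (2,0) (0,2) (0,0) [ray(-1,1) blocked at (0,2)]
  WK@(3,2): attacks (3,3) (3,1) (4,2) (2,2) (4,3) (4,1) (2,3) (2,1)
  WQ@(3,4): attacks (3,3) (3,2) (4,4) (2,4) (1,4) (0,4) (4,3) (2,3) [ray(0,-1) blocked at (3,2); ray(-1,-1) blocked at (2,3)]
Union (22 distinct): (0,0) (0,1) (0,2) (0,3) (0,4) (1,0) (1,1) (1,2) (1,3) (1,4) (2,0) (2,1) (2,2) (2,3) (2,4) (3,1) (3,2) (3,3) (4,1) (4,2) (4,3) (4,4)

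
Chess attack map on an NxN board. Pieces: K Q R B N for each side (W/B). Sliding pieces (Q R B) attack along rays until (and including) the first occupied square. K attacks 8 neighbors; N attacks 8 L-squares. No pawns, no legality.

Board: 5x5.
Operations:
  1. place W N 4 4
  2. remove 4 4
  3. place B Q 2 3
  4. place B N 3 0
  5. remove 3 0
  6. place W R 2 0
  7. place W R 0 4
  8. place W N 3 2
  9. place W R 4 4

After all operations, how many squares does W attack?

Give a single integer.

Op 1: place WN@(4,4)
Op 2: remove (4,4)
Op 3: place BQ@(2,3)
Op 4: place BN@(3,0)
Op 5: remove (3,0)
Op 6: place WR@(2,0)
Op 7: place WR@(0,4)
Op 8: place WN@(3,2)
Op 9: place WR@(4,4)
Per-piece attacks for W:
  WR@(0,4): attacks (0,3) (0,2) (0,1) (0,0) (1,4) (2,4) (3,4) (4,4) [ray(1,0) blocked at (4,4)]
  WR@(2,0): attacks (2,1) (2,2) (2,3) (3,0) (4,0) (1,0) (0,0) [ray(0,1) blocked at (2,3)]
  WN@(3,2): attacks (4,4) (2,4) (1,3) (4,0) (2,0) (1,1)
  WR@(4,4): attacks (4,3) (4,2) (4,1) (4,0) (3,4) (2,4) (1,4) (0,4) [ray(-1,0) blocked at (0,4)]
Union (21 distinct): (0,0) (0,1) (0,2) (0,3) (0,4) (1,0) (1,1) (1,3) (1,4) (2,0) (2,1) (2,2) (2,3) (2,4) (3,0) (3,4) (4,0) (4,1) (4,2) (4,3) (4,4)

Answer: 21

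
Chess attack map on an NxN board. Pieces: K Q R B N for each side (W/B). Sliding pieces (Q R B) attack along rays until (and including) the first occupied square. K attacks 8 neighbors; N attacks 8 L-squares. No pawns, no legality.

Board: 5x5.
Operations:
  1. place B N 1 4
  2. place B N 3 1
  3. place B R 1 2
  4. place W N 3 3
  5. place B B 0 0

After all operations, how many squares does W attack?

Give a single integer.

Op 1: place BN@(1,4)
Op 2: place BN@(3,1)
Op 3: place BR@(1,2)
Op 4: place WN@(3,3)
Op 5: place BB@(0,0)
Per-piece attacks for W:
  WN@(3,3): attacks (1,4) (4,1) (2,1) (1,2)
Union (4 distinct): (1,2) (1,4) (2,1) (4,1)

Answer: 4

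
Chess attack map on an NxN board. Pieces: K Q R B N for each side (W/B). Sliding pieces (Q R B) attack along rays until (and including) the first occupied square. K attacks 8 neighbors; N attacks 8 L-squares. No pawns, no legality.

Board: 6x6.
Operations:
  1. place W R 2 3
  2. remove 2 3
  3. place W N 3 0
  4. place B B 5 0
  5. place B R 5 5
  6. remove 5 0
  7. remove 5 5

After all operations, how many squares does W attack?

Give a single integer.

Op 1: place WR@(2,3)
Op 2: remove (2,3)
Op 3: place WN@(3,0)
Op 4: place BB@(5,0)
Op 5: place BR@(5,5)
Op 6: remove (5,0)
Op 7: remove (5,5)
Per-piece attacks for W:
  WN@(3,0): attacks (4,2) (5,1) (2,2) (1,1)
Union (4 distinct): (1,1) (2,2) (4,2) (5,1)

Answer: 4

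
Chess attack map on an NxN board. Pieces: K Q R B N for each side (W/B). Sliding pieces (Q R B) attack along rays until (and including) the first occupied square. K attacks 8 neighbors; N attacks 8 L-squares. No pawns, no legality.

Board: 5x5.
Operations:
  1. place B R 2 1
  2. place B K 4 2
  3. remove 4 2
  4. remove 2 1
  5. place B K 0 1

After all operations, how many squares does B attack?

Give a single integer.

Op 1: place BR@(2,1)
Op 2: place BK@(4,2)
Op 3: remove (4,2)
Op 4: remove (2,1)
Op 5: place BK@(0,1)
Per-piece attacks for B:
  BK@(0,1): attacks (0,2) (0,0) (1,1) (1,2) (1,0)
Union (5 distinct): (0,0) (0,2) (1,0) (1,1) (1,2)

Answer: 5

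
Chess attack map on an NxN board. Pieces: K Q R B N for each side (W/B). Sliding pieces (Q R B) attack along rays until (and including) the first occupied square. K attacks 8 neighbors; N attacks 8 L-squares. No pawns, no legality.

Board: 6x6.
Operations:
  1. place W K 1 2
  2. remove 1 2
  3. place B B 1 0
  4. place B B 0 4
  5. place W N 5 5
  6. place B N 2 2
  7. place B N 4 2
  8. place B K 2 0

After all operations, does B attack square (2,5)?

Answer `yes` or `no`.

Answer: no

Derivation:
Op 1: place WK@(1,2)
Op 2: remove (1,2)
Op 3: place BB@(1,0)
Op 4: place BB@(0,4)
Op 5: place WN@(5,5)
Op 6: place BN@(2,2)
Op 7: place BN@(4,2)
Op 8: place BK@(2,0)
Per-piece attacks for B:
  BB@(0,4): attacks (1,5) (1,3) (2,2) [ray(1,-1) blocked at (2,2)]
  BB@(1,0): attacks (2,1) (3,2) (4,3) (5,4) (0,1)
  BK@(2,0): attacks (2,1) (3,0) (1,0) (3,1) (1,1)
  BN@(2,2): attacks (3,4) (4,3) (1,4) (0,3) (3,0) (4,1) (1,0) (0,1)
  BN@(4,2): attacks (5,4) (3,4) (2,3) (5,0) (3,0) (2,1)
B attacks (2,5): no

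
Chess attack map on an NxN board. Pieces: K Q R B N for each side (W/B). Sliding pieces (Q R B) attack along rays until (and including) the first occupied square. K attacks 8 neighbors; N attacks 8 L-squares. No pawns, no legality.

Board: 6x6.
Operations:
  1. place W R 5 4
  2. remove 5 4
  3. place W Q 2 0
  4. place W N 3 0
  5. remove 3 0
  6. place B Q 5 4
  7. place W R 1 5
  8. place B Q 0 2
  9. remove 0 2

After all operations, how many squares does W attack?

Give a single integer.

Op 1: place WR@(5,4)
Op 2: remove (5,4)
Op 3: place WQ@(2,0)
Op 4: place WN@(3,0)
Op 5: remove (3,0)
Op 6: place BQ@(5,4)
Op 7: place WR@(1,5)
Op 8: place BQ@(0,2)
Op 9: remove (0,2)
Per-piece attacks for W:
  WR@(1,5): attacks (1,4) (1,3) (1,2) (1,1) (1,0) (2,5) (3,5) (4,5) (5,5) (0,5)
  WQ@(2,0): attacks (2,1) (2,2) (2,3) (2,4) (2,5) (3,0) (4,0) (5,0) (1,0) (0,0) (3,1) (4,2) (5,3) (1,1) (0,2)
Union (22 distinct): (0,0) (0,2) (0,5) (1,0) (1,1) (1,2) (1,3) (1,4) (2,1) (2,2) (2,3) (2,4) (2,5) (3,0) (3,1) (3,5) (4,0) (4,2) (4,5) (5,0) (5,3) (5,5)

Answer: 22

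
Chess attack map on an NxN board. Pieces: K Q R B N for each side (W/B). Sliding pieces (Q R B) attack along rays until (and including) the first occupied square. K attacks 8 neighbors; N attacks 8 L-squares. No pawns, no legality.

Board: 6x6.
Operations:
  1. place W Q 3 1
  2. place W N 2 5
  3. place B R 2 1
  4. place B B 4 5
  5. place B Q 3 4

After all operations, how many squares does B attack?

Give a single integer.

Answer: 20

Derivation:
Op 1: place WQ@(3,1)
Op 2: place WN@(2,5)
Op 3: place BR@(2,1)
Op 4: place BB@(4,5)
Op 5: place BQ@(3,4)
Per-piece attacks for B:
  BR@(2,1): attacks (2,2) (2,3) (2,4) (2,5) (2,0) (3,1) (1,1) (0,1) [ray(0,1) blocked at (2,5); ray(1,0) blocked at (3,1)]
  BQ@(3,4): attacks (3,5) (3,3) (3,2) (3,1) (4,4) (5,4) (2,4) (1,4) (0,4) (4,5) (4,3) (5,2) (2,5) (2,3) (1,2) (0,1) [ray(0,-1) blocked at (3,1); ray(1,1) blocked at (4,5); ray(-1,1) blocked at (2,5)]
  BB@(4,5): attacks (5,4) (3,4) [ray(-1,-1) blocked at (3,4)]
Union (20 distinct): (0,1) (0,4) (1,1) (1,2) (1,4) (2,0) (2,2) (2,3) (2,4) (2,5) (3,1) (3,2) (3,3) (3,4) (3,5) (4,3) (4,4) (4,5) (5,2) (5,4)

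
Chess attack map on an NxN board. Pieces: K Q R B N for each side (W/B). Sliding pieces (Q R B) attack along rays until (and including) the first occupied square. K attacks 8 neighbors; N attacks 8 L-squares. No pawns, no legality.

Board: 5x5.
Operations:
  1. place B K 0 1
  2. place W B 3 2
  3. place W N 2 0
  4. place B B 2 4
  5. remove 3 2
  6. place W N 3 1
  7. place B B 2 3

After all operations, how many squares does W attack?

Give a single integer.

Answer: 7

Derivation:
Op 1: place BK@(0,1)
Op 2: place WB@(3,2)
Op 3: place WN@(2,0)
Op 4: place BB@(2,4)
Op 5: remove (3,2)
Op 6: place WN@(3,1)
Op 7: place BB@(2,3)
Per-piece attacks for W:
  WN@(2,0): attacks (3,2) (4,1) (1,2) (0,1)
  WN@(3,1): attacks (4,3) (2,3) (1,2) (1,0)
Union (7 distinct): (0,1) (1,0) (1,2) (2,3) (3,2) (4,1) (4,3)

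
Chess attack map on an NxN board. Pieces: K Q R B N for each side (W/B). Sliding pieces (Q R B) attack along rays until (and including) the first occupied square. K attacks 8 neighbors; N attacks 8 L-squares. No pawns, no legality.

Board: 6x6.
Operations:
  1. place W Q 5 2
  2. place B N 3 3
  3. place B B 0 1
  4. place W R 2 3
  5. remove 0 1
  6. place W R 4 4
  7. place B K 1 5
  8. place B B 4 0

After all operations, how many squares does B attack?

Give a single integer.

Answer: 15

Derivation:
Op 1: place WQ@(5,2)
Op 2: place BN@(3,3)
Op 3: place BB@(0,1)
Op 4: place WR@(2,3)
Op 5: remove (0,1)
Op 6: place WR@(4,4)
Op 7: place BK@(1,5)
Op 8: place BB@(4,0)
Per-piece attacks for B:
  BK@(1,5): attacks (1,4) (2,5) (0,5) (2,4) (0,4)
  BN@(3,3): attacks (4,5) (5,4) (2,5) (1,4) (4,1) (5,2) (2,1) (1,2)
  BB@(4,0): attacks (5,1) (3,1) (2,2) (1,3) (0,4)
Union (15 distinct): (0,4) (0,5) (1,2) (1,3) (1,4) (2,1) (2,2) (2,4) (2,5) (3,1) (4,1) (4,5) (5,1) (5,2) (5,4)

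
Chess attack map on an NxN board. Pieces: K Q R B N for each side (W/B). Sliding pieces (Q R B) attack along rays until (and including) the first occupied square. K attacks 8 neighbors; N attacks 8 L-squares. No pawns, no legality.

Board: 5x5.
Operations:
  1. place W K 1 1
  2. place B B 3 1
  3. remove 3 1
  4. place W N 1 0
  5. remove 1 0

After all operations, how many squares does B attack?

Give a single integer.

Answer: 0

Derivation:
Op 1: place WK@(1,1)
Op 2: place BB@(3,1)
Op 3: remove (3,1)
Op 4: place WN@(1,0)
Op 5: remove (1,0)
Per-piece attacks for B:
Union (0 distinct): (none)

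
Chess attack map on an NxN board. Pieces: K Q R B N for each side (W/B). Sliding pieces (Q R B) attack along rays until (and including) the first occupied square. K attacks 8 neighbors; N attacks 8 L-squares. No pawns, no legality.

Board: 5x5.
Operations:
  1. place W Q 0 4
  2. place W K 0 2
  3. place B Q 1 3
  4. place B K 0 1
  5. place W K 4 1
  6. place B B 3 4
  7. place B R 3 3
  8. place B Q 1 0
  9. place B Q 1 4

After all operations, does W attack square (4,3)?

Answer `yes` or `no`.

Op 1: place WQ@(0,4)
Op 2: place WK@(0,2)
Op 3: place BQ@(1,3)
Op 4: place BK@(0,1)
Op 5: place WK@(4,1)
Op 6: place BB@(3,4)
Op 7: place BR@(3,3)
Op 8: place BQ@(1,0)
Op 9: place BQ@(1,4)
Per-piece attacks for W:
  WK@(0,2): attacks (0,3) (0,1) (1,2) (1,3) (1,1)
  WQ@(0,4): attacks (0,3) (0,2) (1,4) (1,3) [ray(0,-1) blocked at (0,2); ray(1,0) blocked at (1,4); ray(1,-1) blocked at (1,3)]
  WK@(4,1): attacks (4,2) (4,0) (3,1) (3,2) (3,0)
W attacks (4,3): no

Answer: no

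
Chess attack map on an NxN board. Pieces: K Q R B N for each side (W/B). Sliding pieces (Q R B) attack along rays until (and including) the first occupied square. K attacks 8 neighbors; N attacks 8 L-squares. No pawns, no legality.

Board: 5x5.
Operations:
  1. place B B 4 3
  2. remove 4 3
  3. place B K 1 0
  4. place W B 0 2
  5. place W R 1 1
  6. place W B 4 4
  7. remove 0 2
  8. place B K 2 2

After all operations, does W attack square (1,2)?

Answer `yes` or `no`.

Op 1: place BB@(4,3)
Op 2: remove (4,3)
Op 3: place BK@(1,0)
Op 4: place WB@(0,2)
Op 5: place WR@(1,1)
Op 6: place WB@(4,4)
Op 7: remove (0,2)
Op 8: place BK@(2,2)
Per-piece attacks for W:
  WR@(1,1): attacks (1,2) (1,3) (1,4) (1,0) (2,1) (3,1) (4,1) (0,1) [ray(0,-1) blocked at (1,0)]
  WB@(4,4): attacks (3,3) (2,2) [ray(-1,-1) blocked at (2,2)]
W attacks (1,2): yes

Answer: yes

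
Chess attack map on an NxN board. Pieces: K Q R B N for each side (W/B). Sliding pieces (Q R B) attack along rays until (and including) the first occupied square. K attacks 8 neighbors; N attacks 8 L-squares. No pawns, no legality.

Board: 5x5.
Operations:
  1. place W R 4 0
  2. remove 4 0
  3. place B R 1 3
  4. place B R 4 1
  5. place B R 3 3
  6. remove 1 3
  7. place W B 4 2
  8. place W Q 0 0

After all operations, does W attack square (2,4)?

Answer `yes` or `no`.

Answer: no

Derivation:
Op 1: place WR@(4,0)
Op 2: remove (4,0)
Op 3: place BR@(1,3)
Op 4: place BR@(4,1)
Op 5: place BR@(3,3)
Op 6: remove (1,3)
Op 7: place WB@(4,2)
Op 8: place WQ@(0,0)
Per-piece attacks for W:
  WQ@(0,0): attacks (0,1) (0,2) (0,3) (0,4) (1,0) (2,0) (3,0) (4,0) (1,1) (2,2) (3,3) [ray(1,1) blocked at (3,3)]
  WB@(4,2): attacks (3,3) (3,1) (2,0) [ray(-1,1) blocked at (3,3)]
W attacks (2,4): no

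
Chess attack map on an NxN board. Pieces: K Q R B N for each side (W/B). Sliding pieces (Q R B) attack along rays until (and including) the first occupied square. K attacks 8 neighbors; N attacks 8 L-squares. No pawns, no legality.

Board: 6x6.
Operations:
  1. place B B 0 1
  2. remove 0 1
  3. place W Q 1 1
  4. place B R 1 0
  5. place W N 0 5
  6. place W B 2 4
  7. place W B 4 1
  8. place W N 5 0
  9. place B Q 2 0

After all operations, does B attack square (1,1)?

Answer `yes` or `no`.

Answer: yes

Derivation:
Op 1: place BB@(0,1)
Op 2: remove (0,1)
Op 3: place WQ@(1,1)
Op 4: place BR@(1,0)
Op 5: place WN@(0,5)
Op 6: place WB@(2,4)
Op 7: place WB@(4,1)
Op 8: place WN@(5,0)
Op 9: place BQ@(2,0)
Per-piece attacks for B:
  BR@(1,0): attacks (1,1) (2,0) (0,0) [ray(0,1) blocked at (1,1); ray(1,0) blocked at (2,0)]
  BQ@(2,0): attacks (2,1) (2,2) (2,3) (2,4) (3,0) (4,0) (5,0) (1,0) (3,1) (4,2) (5,3) (1,1) [ray(0,1) blocked at (2,4); ray(1,0) blocked at (5,0); ray(-1,0) blocked at (1,0); ray(-1,1) blocked at (1,1)]
B attacks (1,1): yes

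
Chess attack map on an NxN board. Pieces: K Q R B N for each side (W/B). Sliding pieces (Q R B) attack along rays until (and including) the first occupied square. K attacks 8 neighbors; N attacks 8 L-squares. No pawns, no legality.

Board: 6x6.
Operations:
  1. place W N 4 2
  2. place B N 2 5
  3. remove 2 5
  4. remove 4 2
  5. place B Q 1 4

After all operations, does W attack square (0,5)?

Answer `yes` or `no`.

Op 1: place WN@(4,2)
Op 2: place BN@(2,5)
Op 3: remove (2,5)
Op 4: remove (4,2)
Op 5: place BQ@(1,4)
Per-piece attacks for W:
W attacks (0,5): no

Answer: no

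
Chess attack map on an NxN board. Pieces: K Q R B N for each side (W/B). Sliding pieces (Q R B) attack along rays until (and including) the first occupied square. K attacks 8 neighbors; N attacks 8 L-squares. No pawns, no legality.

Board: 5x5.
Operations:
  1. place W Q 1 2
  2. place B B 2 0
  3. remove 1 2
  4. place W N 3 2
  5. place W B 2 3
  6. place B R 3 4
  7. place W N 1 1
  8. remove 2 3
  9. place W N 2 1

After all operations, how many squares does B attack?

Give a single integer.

Op 1: place WQ@(1,2)
Op 2: place BB@(2,0)
Op 3: remove (1,2)
Op 4: place WN@(3,2)
Op 5: place WB@(2,3)
Op 6: place BR@(3,4)
Op 7: place WN@(1,1)
Op 8: remove (2,3)
Op 9: place WN@(2,1)
Per-piece attacks for B:
  BB@(2,0): attacks (3,1) (4,2) (1,1) [ray(-1,1) blocked at (1,1)]
  BR@(3,4): attacks (3,3) (3,2) (4,4) (2,4) (1,4) (0,4) [ray(0,-1) blocked at (3,2)]
Union (9 distinct): (0,4) (1,1) (1,4) (2,4) (3,1) (3,2) (3,3) (4,2) (4,4)

Answer: 9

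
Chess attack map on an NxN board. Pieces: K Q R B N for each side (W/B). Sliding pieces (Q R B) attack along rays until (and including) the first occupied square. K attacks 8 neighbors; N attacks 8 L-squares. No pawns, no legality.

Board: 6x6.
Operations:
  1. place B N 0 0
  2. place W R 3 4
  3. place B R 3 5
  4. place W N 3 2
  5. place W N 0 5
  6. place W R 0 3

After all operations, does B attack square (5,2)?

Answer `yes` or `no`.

Op 1: place BN@(0,0)
Op 2: place WR@(3,4)
Op 3: place BR@(3,5)
Op 4: place WN@(3,2)
Op 5: place WN@(0,5)
Op 6: place WR@(0,3)
Per-piece attacks for B:
  BN@(0,0): attacks (1,2) (2,1)
  BR@(3,5): attacks (3,4) (4,5) (5,5) (2,5) (1,5) (0,5) [ray(0,-1) blocked at (3,4); ray(-1,0) blocked at (0,5)]
B attacks (5,2): no

Answer: no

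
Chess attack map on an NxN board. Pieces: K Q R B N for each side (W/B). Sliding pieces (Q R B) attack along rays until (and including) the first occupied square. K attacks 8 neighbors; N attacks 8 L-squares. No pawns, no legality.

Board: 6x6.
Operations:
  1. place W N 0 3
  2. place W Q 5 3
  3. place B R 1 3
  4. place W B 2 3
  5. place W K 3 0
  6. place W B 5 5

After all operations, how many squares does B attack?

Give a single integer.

Op 1: place WN@(0,3)
Op 2: place WQ@(5,3)
Op 3: place BR@(1,3)
Op 4: place WB@(2,3)
Op 5: place WK@(3,0)
Op 6: place WB@(5,5)
Per-piece attacks for B:
  BR@(1,3): attacks (1,4) (1,5) (1,2) (1,1) (1,0) (2,3) (0,3) [ray(1,0) blocked at (2,3); ray(-1,0) blocked at (0,3)]
Union (7 distinct): (0,3) (1,0) (1,1) (1,2) (1,4) (1,5) (2,3)

Answer: 7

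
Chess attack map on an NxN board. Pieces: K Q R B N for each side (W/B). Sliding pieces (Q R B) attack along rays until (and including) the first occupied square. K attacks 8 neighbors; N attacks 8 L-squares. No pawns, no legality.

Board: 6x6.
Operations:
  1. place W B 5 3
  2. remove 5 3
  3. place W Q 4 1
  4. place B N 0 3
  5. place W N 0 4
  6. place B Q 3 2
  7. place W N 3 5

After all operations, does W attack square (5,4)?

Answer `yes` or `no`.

Op 1: place WB@(5,3)
Op 2: remove (5,3)
Op 3: place WQ@(4,1)
Op 4: place BN@(0,3)
Op 5: place WN@(0,4)
Op 6: place BQ@(3,2)
Op 7: place WN@(3,5)
Per-piece attacks for W:
  WN@(0,4): attacks (2,5) (1,2) (2,3)
  WN@(3,5): attacks (4,3) (5,4) (2,3) (1,4)
  WQ@(4,1): attacks (4,2) (4,3) (4,4) (4,5) (4,0) (5,1) (3,1) (2,1) (1,1) (0,1) (5,2) (5,0) (3,2) (3,0) [ray(-1,1) blocked at (3,2)]
W attacks (5,4): yes

Answer: yes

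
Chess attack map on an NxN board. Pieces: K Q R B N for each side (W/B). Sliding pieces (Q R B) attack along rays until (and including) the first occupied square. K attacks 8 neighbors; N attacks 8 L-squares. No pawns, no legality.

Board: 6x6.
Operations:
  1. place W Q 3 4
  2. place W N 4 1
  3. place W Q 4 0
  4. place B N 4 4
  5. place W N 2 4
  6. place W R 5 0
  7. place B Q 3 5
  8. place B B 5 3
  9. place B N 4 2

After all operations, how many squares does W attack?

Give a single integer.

Op 1: place WQ@(3,4)
Op 2: place WN@(4,1)
Op 3: place WQ@(4,0)
Op 4: place BN@(4,4)
Op 5: place WN@(2,4)
Op 6: place WR@(5,0)
Op 7: place BQ@(3,5)
Op 8: place BB@(5,3)
Op 9: place BN@(4,2)
Per-piece attacks for W:
  WN@(2,4): attacks (4,5) (0,5) (3,2) (4,3) (1,2) (0,3)
  WQ@(3,4): attacks (3,5) (3,3) (3,2) (3,1) (3,0) (4,4) (2,4) (4,5) (4,3) (5,2) (2,5) (2,3) (1,2) (0,1) [ray(0,1) blocked at (3,5); ray(1,0) blocked at (4,4); ray(-1,0) blocked at (2,4)]
  WQ@(4,0): attacks (4,1) (5,0) (3,0) (2,0) (1,0) (0,0) (5,1) (3,1) (2,2) (1,3) (0,4) [ray(0,1) blocked at (4,1); ray(1,0) blocked at (5,0)]
  WN@(4,1): attacks (5,3) (3,3) (2,2) (2,0)
  WR@(5,0): attacks (5,1) (5,2) (5,3) (4,0) [ray(0,1) blocked at (5,3); ray(-1,0) blocked at (4,0)]
Union (27 distinct): (0,0) (0,1) (0,3) (0,4) (0,5) (1,0) (1,2) (1,3) (2,0) (2,2) (2,3) (2,4) (2,5) (3,0) (3,1) (3,2) (3,3) (3,5) (4,0) (4,1) (4,3) (4,4) (4,5) (5,0) (5,1) (5,2) (5,3)

Answer: 27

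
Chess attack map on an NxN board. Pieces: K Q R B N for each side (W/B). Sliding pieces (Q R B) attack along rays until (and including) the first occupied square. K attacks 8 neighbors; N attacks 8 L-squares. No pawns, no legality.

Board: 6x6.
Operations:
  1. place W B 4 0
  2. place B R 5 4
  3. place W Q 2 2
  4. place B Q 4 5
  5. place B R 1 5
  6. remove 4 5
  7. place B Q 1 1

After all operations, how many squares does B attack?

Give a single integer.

Answer: 27

Derivation:
Op 1: place WB@(4,0)
Op 2: place BR@(5,4)
Op 3: place WQ@(2,2)
Op 4: place BQ@(4,5)
Op 5: place BR@(1,5)
Op 6: remove (4,5)
Op 7: place BQ@(1,1)
Per-piece attacks for B:
  BQ@(1,1): attacks (1,2) (1,3) (1,4) (1,5) (1,0) (2,1) (3,1) (4,1) (5,1) (0,1) (2,2) (2,0) (0,2) (0,0) [ray(0,1) blocked at (1,5); ray(1,1) blocked at (2,2)]
  BR@(1,5): attacks (1,4) (1,3) (1,2) (1,1) (2,5) (3,5) (4,5) (5,5) (0,5) [ray(0,-1) blocked at (1,1)]
  BR@(5,4): attacks (5,5) (5,3) (5,2) (5,1) (5,0) (4,4) (3,4) (2,4) (1,4) (0,4)
Union (27 distinct): (0,0) (0,1) (0,2) (0,4) (0,5) (1,0) (1,1) (1,2) (1,3) (1,4) (1,5) (2,0) (2,1) (2,2) (2,4) (2,5) (3,1) (3,4) (3,5) (4,1) (4,4) (4,5) (5,0) (5,1) (5,2) (5,3) (5,5)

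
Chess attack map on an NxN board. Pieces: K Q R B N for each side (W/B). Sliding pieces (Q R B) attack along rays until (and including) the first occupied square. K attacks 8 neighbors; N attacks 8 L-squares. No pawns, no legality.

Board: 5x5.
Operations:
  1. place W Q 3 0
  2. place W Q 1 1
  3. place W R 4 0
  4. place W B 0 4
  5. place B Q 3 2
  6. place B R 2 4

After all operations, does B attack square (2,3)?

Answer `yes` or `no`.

Answer: yes

Derivation:
Op 1: place WQ@(3,0)
Op 2: place WQ@(1,1)
Op 3: place WR@(4,0)
Op 4: place WB@(0,4)
Op 5: place BQ@(3,2)
Op 6: place BR@(2,4)
Per-piece attacks for B:
  BR@(2,4): attacks (2,3) (2,2) (2,1) (2,0) (3,4) (4,4) (1,4) (0,4) [ray(-1,0) blocked at (0,4)]
  BQ@(3,2): attacks (3,3) (3,4) (3,1) (3,0) (4,2) (2,2) (1,2) (0,2) (4,3) (4,1) (2,3) (1,4) (2,1) (1,0) [ray(0,-1) blocked at (3,0)]
B attacks (2,3): yes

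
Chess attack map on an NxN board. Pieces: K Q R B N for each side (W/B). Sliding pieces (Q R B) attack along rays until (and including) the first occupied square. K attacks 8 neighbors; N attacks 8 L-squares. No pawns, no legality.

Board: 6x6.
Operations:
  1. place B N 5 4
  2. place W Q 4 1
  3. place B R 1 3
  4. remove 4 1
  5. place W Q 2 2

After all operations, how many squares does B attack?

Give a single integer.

Op 1: place BN@(5,4)
Op 2: place WQ@(4,1)
Op 3: place BR@(1,3)
Op 4: remove (4,1)
Op 5: place WQ@(2,2)
Per-piece attacks for B:
  BR@(1,3): attacks (1,4) (1,5) (1,2) (1,1) (1,0) (2,3) (3,3) (4,3) (5,3) (0,3)
  BN@(5,4): attacks (3,5) (4,2) (3,3)
Union (12 distinct): (0,3) (1,0) (1,1) (1,2) (1,4) (1,5) (2,3) (3,3) (3,5) (4,2) (4,3) (5,3)

Answer: 12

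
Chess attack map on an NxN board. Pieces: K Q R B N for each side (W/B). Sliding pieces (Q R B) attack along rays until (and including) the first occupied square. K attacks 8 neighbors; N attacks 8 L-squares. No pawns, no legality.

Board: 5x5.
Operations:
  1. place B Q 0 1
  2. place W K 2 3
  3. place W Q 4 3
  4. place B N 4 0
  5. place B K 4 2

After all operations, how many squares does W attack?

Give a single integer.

Op 1: place BQ@(0,1)
Op 2: place WK@(2,3)
Op 3: place WQ@(4,3)
Op 4: place BN@(4,0)
Op 5: place BK@(4,2)
Per-piece attacks for W:
  WK@(2,3): attacks (2,4) (2,2) (3,3) (1,3) (3,4) (3,2) (1,4) (1,2)
  WQ@(4,3): attacks (4,4) (4,2) (3,3) (2,3) (3,4) (3,2) (2,1) (1,0) [ray(0,-1) blocked at (4,2); ray(-1,0) blocked at (2,3)]
Union (13 distinct): (1,0) (1,2) (1,3) (1,4) (2,1) (2,2) (2,3) (2,4) (3,2) (3,3) (3,4) (4,2) (4,4)

Answer: 13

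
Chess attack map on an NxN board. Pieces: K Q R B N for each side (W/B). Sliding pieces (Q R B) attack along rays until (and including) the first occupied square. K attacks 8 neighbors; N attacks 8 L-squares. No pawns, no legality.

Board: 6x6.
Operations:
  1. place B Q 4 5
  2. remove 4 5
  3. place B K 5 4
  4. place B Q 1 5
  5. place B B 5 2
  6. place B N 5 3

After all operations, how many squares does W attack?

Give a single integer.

Answer: 0

Derivation:
Op 1: place BQ@(4,5)
Op 2: remove (4,5)
Op 3: place BK@(5,4)
Op 4: place BQ@(1,5)
Op 5: place BB@(5,2)
Op 6: place BN@(5,3)
Per-piece attacks for W:
Union (0 distinct): (none)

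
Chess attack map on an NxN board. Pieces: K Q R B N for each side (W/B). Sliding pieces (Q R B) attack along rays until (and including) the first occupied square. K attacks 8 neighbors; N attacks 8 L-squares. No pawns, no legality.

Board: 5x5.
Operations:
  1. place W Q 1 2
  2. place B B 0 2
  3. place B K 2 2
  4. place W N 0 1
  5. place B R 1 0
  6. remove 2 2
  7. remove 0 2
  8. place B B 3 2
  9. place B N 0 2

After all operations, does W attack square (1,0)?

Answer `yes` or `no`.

Op 1: place WQ@(1,2)
Op 2: place BB@(0,2)
Op 3: place BK@(2,2)
Op 4: place WN@(0,1)
Op 5: place BR@(1,0)
Op 6: remove (2,2)
Op 7: remove (0,2)
Op 8: place BB@(3,2)
Op 9: place BN@(0,2)
Per-piece attacks for W:
  WN@(0,1): attacks (1,3) (2,2) (2,0)
  WQ@(1,2): attacks (1,3) (1,4) (1,1) (1,0) (2,2) (3,2) (0,2) (2,3) (3,4) (2,1) (3,0) (0,3) (0,1) [ray(0,-1) blocked at (1,0); ray(1,0) blocked at (3,2); ray(-1,0) blocked at (0,2); ray(-1,-1) blocked at (0,1)]
W attacks (1,0): yes

Answer: yes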